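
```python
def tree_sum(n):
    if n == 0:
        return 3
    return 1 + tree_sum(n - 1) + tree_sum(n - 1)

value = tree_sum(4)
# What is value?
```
Call trace (a repeated sub-call is expanded the first time; later identical calls just restate its return value):
tree_sum(n=4)
  tree_sum(n=3)
    tree_sum(n=2)
      tree_sum(n=1)
        tree_sum(n=0)
        -> return 3
        tree_sum(n=0)
        -> return 3
      -> return 7
      tree_sum(n=1) -> return 7  (same call as traced above)
    -> return 15
    tree_sum(n=2) -> return 15  (same call as traced above)
  -> return 31
  tree_sum(n=3) -> return 31  (same call as traced above)
-> return 63

Final answer: 63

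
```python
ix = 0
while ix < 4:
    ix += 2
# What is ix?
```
Trace:
  ix=0
  ix=2
  ix=4

Final answer: 4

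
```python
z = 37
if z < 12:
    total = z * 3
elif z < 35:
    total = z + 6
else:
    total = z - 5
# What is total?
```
Trace:
  z=37
  z=37, total=32

Final answer: 32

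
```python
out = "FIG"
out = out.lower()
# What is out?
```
Trace:
  out='FIG'
  out='fig'

Final answer: 'fig'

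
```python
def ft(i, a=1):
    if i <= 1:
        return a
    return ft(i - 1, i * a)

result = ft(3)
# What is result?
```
Call trace:
ft(i=3, a=1)
  ft(i=2, a=3)
    ft(i=1, a=6)
    -> return 6
  -> return 6
-> return 6

Final answer: 6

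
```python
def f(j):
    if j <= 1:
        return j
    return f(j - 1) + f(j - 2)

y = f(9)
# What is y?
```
Call trace (a repeated sub-call is expanded the first time; later identical calls just restate its return value):
f(j=9)
  f(j=8)
    f(j=7)
      f(j=6)
        f(j=5)
          f(j=4)
            f(j=3)
              f(j=2)
                f(j=1)
                -> return 1
                f(j=0)
                -> return 0
              -> return 1
              f(j=1)
              -> return 1
            -> return 2
            f(j=2) -> return 1  (same call as traced above)
          -> return 3
          f(j=3) -> return 2  (same call as traced above)
        -> return 5
        f(j=4) -> return 3  (same call as traced above)
      -> return 8
      f(j=5) -> return 5  (same call as traced above)
    -> return 13
    f(j=6) -> return 8  (same call as traced above)
  -> return 21
  f(j=7) -> return 13  (same call as traced above)
-> return 34

Final answer: 34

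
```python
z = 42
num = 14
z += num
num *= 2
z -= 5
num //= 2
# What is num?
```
Trace:
  z=42
  z=42, num=14
  z=56, num=14
  z=56, num=28
  z=51, num=28
  z=51, num=14

Final answer: 14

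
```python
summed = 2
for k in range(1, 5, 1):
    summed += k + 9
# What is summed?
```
Trace:
  summed=2
  summed=12, k=1
  summed=23, k=2
  summed=35, k=3
  summed=48, k=4

Final answer: 48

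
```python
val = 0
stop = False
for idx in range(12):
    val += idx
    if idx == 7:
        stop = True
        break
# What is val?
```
Trace:
  val=0
  val=0, stop=False
  val=0, stop=False, idx=0
  val=1, stop=False, idx=1
  val=3, stop=False, idx=2
  val=6, stop=False, idx=3
  val=10, stop=False, idx=4
  val=15, stop=False, idx=5
  val=21, stop=False, idx=6
  val=28, stop=True, idx=7

Final answer: 28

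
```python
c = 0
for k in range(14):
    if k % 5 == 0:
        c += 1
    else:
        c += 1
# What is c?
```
Trace:
  c=0
  c=1, k=0
  c=2, k=1
  c=3, k=2
  c=4, k=3
  c=5, k=4
  c=6, k=5
  c=7, k=6
  c=8, k=7
  c=9, k=8
  c=10, k=9
  c=11, k=10
  c=12, k=11
  c=13, k=12
  c=14, k=13

Final answer: 14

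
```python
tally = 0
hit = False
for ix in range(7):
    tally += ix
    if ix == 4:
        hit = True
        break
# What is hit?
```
Trace:
  tally=0
  tally=0, hit=False
  tally=0, hit=False, ix=0
  tally=1, hit=False, ix=1
  tally=3, hit=False, ix=2
  tally=6, hit=False, ix=3
  tally=10, hit=True, ix=4

Final answer: True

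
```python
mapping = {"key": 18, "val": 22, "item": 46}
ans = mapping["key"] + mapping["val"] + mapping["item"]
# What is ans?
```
Trace:
  mapping={'key': 18, 'val': 22, 'item': 46}
  mapping={'key': 18, 'val': 22, 'item': 46}, ans=86

Final answer: 86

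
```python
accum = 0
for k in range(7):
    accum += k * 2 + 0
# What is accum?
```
Trace:
  accum=0
  accum=0, k=0
  accum=2, k=1
  accum=6, k=2
  accum=12, k=3
  accum=20, k=4
  accum=30, k=5
  accum=42, k=6

Final answer: 42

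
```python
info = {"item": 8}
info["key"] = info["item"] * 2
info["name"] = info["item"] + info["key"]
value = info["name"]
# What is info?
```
Trace:
  info={'item': 8}
  info={'item': 8, 'key': 16}
  info={'item': 8, 'key': 16, 'name': 24}
  info={'item': 8, 'key': 16, 'name': 24}, value=24

Final answer: {'item': 8, 'key': 16, 'name': 24}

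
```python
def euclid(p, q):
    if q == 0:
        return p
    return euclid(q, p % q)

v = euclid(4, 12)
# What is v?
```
Call trace:
euclid(p=4, q=12)
  euclid(p=12, q=4)
    euclid(p=4, q=0)
    -> return 4
  -> return 4
-> return 4

Final answer: 4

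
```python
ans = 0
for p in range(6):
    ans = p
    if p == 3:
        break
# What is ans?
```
Trace:
  ans=0
  ans=0, p=0
  ans=1, p=1
  ans=2, p=2
  ans=3, p=3

Final answer: 3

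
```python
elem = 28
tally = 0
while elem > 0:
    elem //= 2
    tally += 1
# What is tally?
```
Trace:
  elem=28
  elem=28, tally=0
  elem=14, tally=1
  elem=7, tally=2
  elem=3, tally=3
  elem=1, tally=4
  elem=0, tally=5

Final answer: 5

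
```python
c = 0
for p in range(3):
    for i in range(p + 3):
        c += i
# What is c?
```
Trace:
  c=0
  c=0, p=0, i=0
  c=1, p=0, i=1
  c=3, p=0, i=2
  c=3, p=1, i=0
  c=4, p=1, i=1
  c=6, p=1, i=2
  c=9, p=1, i=3
  c=9, p=2, i=0
  c=10, p=2, i=1
  c=12, p=2, i=2
  c=15, p=2, i=3
  c=19, p=2, i=4

Final answer: 19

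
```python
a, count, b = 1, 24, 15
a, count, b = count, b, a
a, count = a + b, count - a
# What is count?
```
Trace:
  a=1, count=24, b=15
  a=24, count=15, b=1
  a=25, count=-9, b=1

Final answer: -9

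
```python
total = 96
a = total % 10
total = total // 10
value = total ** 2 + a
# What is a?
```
Trace:
  total=96
  total=96, a=6
  total=9, a=6
  total=9, a=6, value=87

Final answer: 6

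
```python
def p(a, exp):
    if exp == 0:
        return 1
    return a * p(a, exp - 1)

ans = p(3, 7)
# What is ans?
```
Call trace:
p(a=3, exp=7)
  p(a=3, exp=6)
    p(a=3, exp=5)
      p(a=3, exp=4)
        p(a=3, exp=3)
          p(a=3, exp=2)
            p(a=3, exp=1)
              p(a=3, exp=0)
              -> return 1
            -> return 3
          -> return 9
        -> return 27
      -> return 81
    -> return 243
  -> return 729
-> return 2187

Final answer: 2187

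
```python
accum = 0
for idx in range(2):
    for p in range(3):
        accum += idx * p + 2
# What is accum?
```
Trace:
  accum=0
  accum=2, idx=0, p=0
  accum=4, idx=0, p=1
  accum=6, idx=0, p=2
  accum=8, idx=1, p=0
  accum=11, idx=1, p=1
  accum=15, idx=1, p=2

Final answer: 15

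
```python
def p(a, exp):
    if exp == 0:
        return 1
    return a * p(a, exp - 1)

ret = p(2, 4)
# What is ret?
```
Call trace:
p(a=2, exp=4)
  p(a=2, exp=3)
    p(a=2, exp=2)
      p(a=2, exp=1)
        p(a=2, exp=0)
        -> return 1
      -> return 2
    -> return 4
  -> return 8
-> return 16

Final answer: 16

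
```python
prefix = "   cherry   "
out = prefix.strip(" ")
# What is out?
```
Trace:
  prefix='   cherry   '
  prefix='   cherry   ', out='cherry'

Final answer: 'cherry'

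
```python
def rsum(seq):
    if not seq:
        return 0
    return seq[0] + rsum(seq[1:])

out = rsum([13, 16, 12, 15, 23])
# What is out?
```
Call trace:
rsum(seq=[13, 16, 12, 15, 23])
  rsum(seq=[16, 12, 15, 23])
    rsum(seq=[12, 15, 23])
      rsum(seq=[15, 23])
        rsum(seq=[23])
          rsum(seq=[])
          -> return 0
        -> return 23
      -> return 38
    -> return 50
  -> return 66
-> return 79

Final answer: 79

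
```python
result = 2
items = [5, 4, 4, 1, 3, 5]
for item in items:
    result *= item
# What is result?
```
Trace:
  result=2
  result=10, item=5
  result=40, item=4
  result=160, item=4
  result=160, item=1
  result=480, item=3
  result=2400, item=5

Final answer: 2400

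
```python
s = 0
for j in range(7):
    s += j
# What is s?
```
Trace:
  s=0
  s=0, j=0
  s=1, j=1
  s=3, j=2
  s=6, j=3
  s=10, j=4
  s=15, j=5
  s=21, j=6

Final answer: 21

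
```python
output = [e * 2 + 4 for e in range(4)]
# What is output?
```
Trace:
  e=0
  e=1
  e=2
  e=3
  output=[4, 6, 8, 10]

Final answer: [4, 6, 8, 10]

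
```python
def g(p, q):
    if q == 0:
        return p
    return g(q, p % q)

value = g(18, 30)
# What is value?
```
Call trace:
g(p=18, q=30)
  g(p=30, q=18)
    g(p=18, q=12)
      g(p=12, q=6)
        g(p=6, q=0)
        -> return 6
      -> return 6
    -> return 6
  -> return 6
-> return 6

Final answer: 6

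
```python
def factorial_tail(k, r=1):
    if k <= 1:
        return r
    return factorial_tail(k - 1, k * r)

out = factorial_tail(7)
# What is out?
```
Call trace:
factorial_tail(k=7, r=1)
  factorial_tail(k=6, r=7)
    factorial_tail(k=5, r=42)
      factorial_tail(k=4, r=210)
        factorial_tail(k=3, r=840)
          factorial_tail(k=2, r=2520)
            factorial_tail(k=1, r=5040)
            -> return 5040
          -> return 5040
        -> return 5040
      -> return 5040
    -> return 5040
  -> return 5040
-> return 5040

Final answer: 5040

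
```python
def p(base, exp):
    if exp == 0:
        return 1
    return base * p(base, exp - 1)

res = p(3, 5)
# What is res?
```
Call trace:
p(base=3, exp=5)
  p(base=3, exp=4)
    p(base=3, exp=3)
      p(base=3, exp=2)
        p(base=3, exp=1)
          p(base=3, exp=0)
          -> return 1
        -> return 3
      -> return 9
    -> return 27
  -> return 81
-> return 243

Final answer: 243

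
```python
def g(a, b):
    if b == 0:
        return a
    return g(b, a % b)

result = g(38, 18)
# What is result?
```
Call trace:
g(a=38, b=18)
  g(a=18, b=2)
    g(a=2, b=0)
    -> return 2
  -> return 2
-> return 2

Final answer: 2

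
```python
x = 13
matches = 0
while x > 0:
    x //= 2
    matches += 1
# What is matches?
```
Trace:
  x=13
  x=13, matches=0
  x=6, matches=1
  x=3, matches=2
  x=1, matches=3
  x=0, matches=4

Final answer: 4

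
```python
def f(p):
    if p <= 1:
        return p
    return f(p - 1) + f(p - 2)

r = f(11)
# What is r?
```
Call trace (a repeated sub-call is expanded the first time; later identical calls just restate its return value):
f(p=11)
  f(p=10)
    f(p=9)
      f(p=8)
        f(p=7)
          f(p=6)
            f(p=5)
              f(p=4)
                f(p=3)
                  f(p=2)
                    f(p=1)
                    -> return 1
                    f(p=0)
                    -> return 0
                  -> return 1
                  f(p=1)
                  -> return 1
                -> return 2
                f(p=2) -> return 1  (same call as traced above)
              -> return 3
              f(p=3) -> return 2  (same call as traced above)
            -> return 5
            f(p=4) -> return 3  (same call as traced above)
          -> return 8
          f(p=5) -> return 5  (same call as traced above)
        -> return 13
        f(p=6) -> return 8  (same call as traced above)
      -> return 21
      f(p=7) -> return 13  (same call as traced above)
    -> return 34
    f(p=8) -> return 21  (same call as traced above)
  -> return 55
  f(p=9) -> return 34  (same call as traced above)
-> return 89

Final answer: 89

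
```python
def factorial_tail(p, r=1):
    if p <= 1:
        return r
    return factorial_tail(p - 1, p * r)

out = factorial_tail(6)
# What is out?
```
Call trace:
factorial_tail(p=6, r=1)
  factorial_tail(p=5, r=6)
    factorial_tail(p=4, r=30)
      factorial_tail(p=3, r=120)
        factorial_tail(p=2, r=360)
          factorial_tail(p=1, r=720)
          -> return 720
        -> return 720
      -> return 720
    -> return 720
  -> return 720
-> return 720

Final answer: 720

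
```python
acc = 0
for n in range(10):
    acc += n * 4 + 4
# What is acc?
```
Trace:
  acc=0
  acc=4, n=0
  acc=12, n=1
  acc=24, n=2
  acc=40, n=3
  acc=60, n=4
  acc=84, n=5
  acc=112, n=6
  acc=144, n=7
  acc=180, n=8
  acc=220, n=9

Final answer: 220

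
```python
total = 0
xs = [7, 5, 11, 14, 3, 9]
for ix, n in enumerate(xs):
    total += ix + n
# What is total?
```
Trace:
  total=0
  total=7, ix=0, n=7
  total=13, ix=1, n=5
  total=26, ix=2, n=11
  total=43, ix=3, n=14
  total=50, ix=4, n=3
  total=64, ix=5, n=9

Final answer: 64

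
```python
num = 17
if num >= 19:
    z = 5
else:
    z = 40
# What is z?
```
Trace:
  num=17
  num=17, z=40

Final answer: 40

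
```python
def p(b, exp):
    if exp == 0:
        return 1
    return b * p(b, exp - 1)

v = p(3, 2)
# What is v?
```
Call trace:
p(b=3, exp=2)
  p(b=3, exp=1)
    p(b=3, exp=0)
    -> return 1
  -> return 3
-> return 9

Final answer: 9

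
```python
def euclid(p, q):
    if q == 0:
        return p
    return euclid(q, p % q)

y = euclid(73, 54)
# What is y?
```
Call trace:
euclid(p=73, q=54)
  euclid(p=54, q=19)
    euclid(p=19, q=16)
      euclid(p=16, q=3)
        euclid(p=3, q=1)
          euclid(p=1, q=0)
          -> return 1
        -> return 1
      -> return 1
    -> return 1
  -> return 1
-> return 1

Final answer: 1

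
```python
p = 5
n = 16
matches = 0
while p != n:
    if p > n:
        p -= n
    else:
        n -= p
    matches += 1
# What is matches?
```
Trace:
  p=5
  p=5, n=16
  p=5, n=16, matches=0
  p=5, n=11, matches=1
  p=5, n=6, matches=2
  p=5, n=1, matches=3
  p=4, n=1, matches=4
  p=3, n=1, matches=5
  p=2, n=1, matches=6
  p=1, n=1, matches=7

Final answer: 7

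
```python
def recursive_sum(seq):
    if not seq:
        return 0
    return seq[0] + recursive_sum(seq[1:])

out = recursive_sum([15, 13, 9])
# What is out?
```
Call trace:
recursive_sum(seq=[15, 13, 9])
  recursive_sum(seq=[13, 9])
    recursive_sum(seq=[9])
      recursive_sum(seq=[])
      -> return 0
    -> return 9
  -> return 22
-> return 37

Final answer: 37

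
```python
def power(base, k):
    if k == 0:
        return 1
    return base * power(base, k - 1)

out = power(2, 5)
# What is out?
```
Call trace:
power(base=2, k=5)
  power(base=2, k=4)
    power(base=2, k=3)
      power(base=2, k=2)
        power(base=2, k=1)
          power(base=2, k=0)
          -> return 1
        -> return 2
      -> return 4
    -> return 8
  -> return 16
-> return 32

Final answer: 32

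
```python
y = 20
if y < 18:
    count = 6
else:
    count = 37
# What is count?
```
Trace:
  y=20
  y=20, count=37

Final answer: 37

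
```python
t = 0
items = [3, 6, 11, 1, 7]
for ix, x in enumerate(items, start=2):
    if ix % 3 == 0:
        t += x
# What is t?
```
Trace:
  t=0
  t=0, ix=2, x=3
  t=6, ix=3, x=6
  t=6, ix=4, x=11
  t=6, ix=5, x=1
  t=13, ix=6, x=7

Final answer: 13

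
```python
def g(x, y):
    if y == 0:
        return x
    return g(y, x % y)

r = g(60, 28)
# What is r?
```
Call trace:
g(x=60, y=28)
  g(x=28, y=4)
    g(x=4, y=0)
    -> return 4
  -> return 4
-> return 4

Final answer: 4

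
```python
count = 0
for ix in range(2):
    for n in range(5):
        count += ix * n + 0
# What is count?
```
Trace:
  count=0
  count=0, ix=0, n=0
  count=0, ix=0, n=1
  count=0, ix=0, n=2
  count=0, ix=0, n=3
  count=0, ix=0, n=4
  count=0, ix=1, n=0
  count=1, ix=1, n=1
  count=3, ix=1, n=2
  count=6, ix=1, n=3
  count=10, ix=1, n=4

Final answer: 10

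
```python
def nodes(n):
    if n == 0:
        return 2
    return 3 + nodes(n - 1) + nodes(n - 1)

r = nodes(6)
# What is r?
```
Call trace (a repeated sub-call is expanded the first time; later identical calls just restate its return value):
nodes(n=6)
  nodes(n=5)
    nodes(n=4)
      nodes(n=3)
        nodes(n=2)
          nodes(n=1)
            nodes(n=0)
            -> return 2
            nodes(n=0)
            -> return 2
          -> return 7
          nodes(n=1) -> return 7  (same call as traced above)
        -> return 17
        nodes(n=2) -> return 17  (same call as traced above)
      -> return 37
      nodes(n=3) -> return 37  (same call as traced above)
    -> return 77
    nodes(n=4) -> return 77  (same call as traced above)
  -> return 157
  nodes(n=5) -> return 157  (same call as traced above)
-> return 317

Final answer: 317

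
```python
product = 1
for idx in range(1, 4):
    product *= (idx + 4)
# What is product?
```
Trace:
  product=1
  product=5, idx=1
  product=30, idx=2
  product=210, idx=3

Final answer: 210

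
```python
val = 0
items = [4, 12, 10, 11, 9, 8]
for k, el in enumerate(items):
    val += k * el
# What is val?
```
Trace:
  val=0
  val=0, k=0, el=4
  val=12, k=1, el=12
  val=32, k=2, el=10
  val=65, k=3, el=11
  val=101, k=4, el=9
  val=141, k=5, el=8

Final answer: 141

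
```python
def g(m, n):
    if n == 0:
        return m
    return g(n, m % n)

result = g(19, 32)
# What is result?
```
Call trace:
g(m=19, n=32)
  g(m=32, n=19)
    g(m=19, n=13)
      g(m=13, n=6)
        g(m=6, n=1)
          g(m=1, n=0)
          -> return 1
        -> return 1
      -> return 1
    -> return 1
  -> return 1
-> return 1

Final answer: 1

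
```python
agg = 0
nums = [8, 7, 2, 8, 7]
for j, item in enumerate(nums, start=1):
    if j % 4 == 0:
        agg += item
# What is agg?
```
Trace:
  agg=0
  agg=0, j=1, item=8
  agg=0, j=2, item=7
  agg=0, j=3, item=2
  agg=8, j=4, item=8
  agg=8, j=5, item=7

Final answer: 8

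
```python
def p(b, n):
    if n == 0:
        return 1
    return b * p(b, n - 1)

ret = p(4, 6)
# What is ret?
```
Call trace:
p(b=4, n=6)
  p(b=4, n=5)
    p(b=4, n=4)
      p(b=4, n=3)
        p(b=4, n=2)
          p(b=4, n=1)
            p(b=4, n=0)
            -> return 1
          -> return 4
        -> return 16
      -> return 64
    -> return 256
  -> return 1024
-> return 4096

Final answer: 4096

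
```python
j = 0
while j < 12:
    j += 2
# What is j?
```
Trace:
  j=0
  j=2
  j=4
  j=6
  j=8
  j=10
  j=12

Final answer: 12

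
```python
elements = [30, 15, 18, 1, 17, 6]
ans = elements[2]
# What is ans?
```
Trace:
  elements=[30, 15, 18, 1, 17, 6]
  elements=[30, 15, 18, 1, 17, 6], ans=18

Final answer: 18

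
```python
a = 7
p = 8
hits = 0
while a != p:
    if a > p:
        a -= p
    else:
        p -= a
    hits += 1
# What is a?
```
Trace:
  a=7
  a=7, p=8
  a=7, p=8, hits=0
  a=7, p=1, hits=1
  a=6, p=1, hits=2
  a=5, p=1, hits=3
  a=4, p=1, hits=4
  a=3, p=1, hits=5
  a=2, p=1, hits=6
  a=1, p=1, hits=7

Final answer: 1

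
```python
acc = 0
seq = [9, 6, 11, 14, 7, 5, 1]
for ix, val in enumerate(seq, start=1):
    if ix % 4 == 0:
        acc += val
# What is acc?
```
Trace:
  acc=0
  acc=0, ix=1, val=9
  acc=0, ix=2, val=6
  acc=0, ix=3, val=11
  acc=14, ix=4, val=14
  acc=14, ix=5, val=7
  acc=14, ix=6, val=5
  acc=14, ix=7, val=1

Final answer: 14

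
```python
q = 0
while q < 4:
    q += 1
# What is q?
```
Trace:
  q=0
  q=1
  q=2
  q=3
  q=4

Final answer: 4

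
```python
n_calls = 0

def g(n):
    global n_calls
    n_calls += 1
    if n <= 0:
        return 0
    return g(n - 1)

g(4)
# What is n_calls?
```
Call trace:
g(n=4)
  g(n=3)
    g(n=2)
      g(n=1)
        g(n=0)
        -> return 0
      -> return 0
    -> return 0
  -> return 0
-> return 0

n_calls is incremented once per call. g is entered once for each n = 4, 3, 2, 1, 0 (the n <= 0 call returns without recursing), i.e. 4 + 1 calls.
n_calls = 5

Final answer: 5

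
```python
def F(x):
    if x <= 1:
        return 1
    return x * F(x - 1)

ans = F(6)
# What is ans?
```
Call trace:
F(x=6)
  F(x=5)
    F(x=4)
      F(x=3)
        F(x=2)
          F(x=1)
          -> return 1
        -> return 2
      -> return 6
    -> return 24
  -> return 120
-> return 720

Final answer: 720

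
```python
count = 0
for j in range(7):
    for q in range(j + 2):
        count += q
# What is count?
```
Trace:
  count=0
  count=0, j=0, q=0
  count=1, j=0, q=1
  count=1, j=1, q=0
  count=2, j=1, q=1
  count=4, j=1, q=2
  count=4, j=2, q=0
  count=5, j=2, q=1
  count=7, j=2, q=2
  count=10, j=2, q=3
  count=10, j=3, q=0
  count=11, j=3, q=1
  count=13, j=3, q=2
  count=16, j=3, q=3
  count=20, j=3, q=4
  count=20, j=4, q=0
  count=21, j=4, q=1
  count=23, j=4, q=2
  count=26, j=4, q=3
  count=30, j=4, q=4
  count=35, j=4, q=5
  count=35, j=5, q=0
  count=36, j=5, q=1
  count=38, j=5, q=2
  count=41, j=5, q=3
  count=45, j=5, q=4
  count=50, j=5, q=5
  count=56, j=5, q=6
  count=56, j=6, q=0
  count=57, j=6, q=1
  count=59, j=6, q=2
  count=62, j=6, q=3
  count=66, j=6, q=4
  count=71, j=6, q=5
  count=77, j=6, q=6
  count=84, j=6, q=7

Final answer: 84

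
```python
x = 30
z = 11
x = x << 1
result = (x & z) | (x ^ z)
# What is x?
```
Trace:
  x=30
  x=30, z=11
  x=60, z=11
  x=60, z=11, result=63

Final answer: 60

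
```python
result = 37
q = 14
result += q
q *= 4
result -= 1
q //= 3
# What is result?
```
Trace:
  result=37
  result=37, q=14
  result=51, q=14
  result=51, q=56
  result=50, q=56
  result=50, q=18

Final answer: 50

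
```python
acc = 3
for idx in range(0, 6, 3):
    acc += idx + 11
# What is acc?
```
Trace:
  acc=3
  acc=14, idx=0
  acc=28, idx=3

Final answer: 28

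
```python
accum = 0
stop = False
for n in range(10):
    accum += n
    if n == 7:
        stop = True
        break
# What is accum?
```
Trace:
  accum=0
  accum=0, stop=False
  accum=0, stop=False, n=0
  accum=1, stop=False, n=1
  accum=3, stop=False, n=2
  accum=6, stop=False, n=3
  accum=10, stop=False, n=4
  accum=15, stop=False, n=5
  accum=21, stop=False, n=6
  accum=28, stop=True, n=7

Final answer: 28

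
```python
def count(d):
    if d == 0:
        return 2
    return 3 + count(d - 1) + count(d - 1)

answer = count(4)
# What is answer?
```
Call trace (a repeated sub-call is expanded the first time; later identical calls just restate its return value):
count(d=4)
  count(d=3)
    count(d=2)
      count(d=1)
        count(d=0)
        -> return 2
        count(d=0)
        -> return 2
      -> return 7
      count(d=1) -> return 7  (same call as traced above)
    -> return 17
    count(d=2) -> return 17  (same call as traced above)
  -> return 37
  count(d=3) -> return 37  (same call as traced above)
-> return 77

Final answer: 77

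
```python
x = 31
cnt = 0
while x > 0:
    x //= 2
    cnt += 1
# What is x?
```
Trace:
  x=31
  x=31, cnt=0
  x=15, cnt=1
  x=7, cnt=2
  x=3, cnt=3
  x=1, cnt=4
  x=0, cnt=5

Final answer: 0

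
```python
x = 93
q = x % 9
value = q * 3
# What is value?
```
Trace:
  x=93
  x=93, q=3
  x=93, q=3, value=9

Final answer: 9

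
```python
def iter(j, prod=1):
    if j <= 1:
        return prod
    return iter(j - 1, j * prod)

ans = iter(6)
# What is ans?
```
Call trace:
iter(j=6, prod=1)
  iter(j=5, prod=6)
    iter(j=4, prod=30)
      iter(j=3, prod=120)
        iter(j=2, prod=360)
          iter(j=1, prod=720)
          -> return 720
        -> return 720
      -> return 720
    -> return 720
  -> return 720
-> return 720

Final answer: 720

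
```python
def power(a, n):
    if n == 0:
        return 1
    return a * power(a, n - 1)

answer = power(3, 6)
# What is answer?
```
Call trace:
power(a=3, n=6)
  power(a=3, n=5)
    power(a=3, n=4)
      power(a=3, n=3)
        power(a=3, n=2)
          power(a=3, n=1)
            power(a=3, n=0)
            -> return 1
          -> return 3
        -> return 9
      -> return 27
    -> return 81
  -> return 243
-> return 729

Final answer: 729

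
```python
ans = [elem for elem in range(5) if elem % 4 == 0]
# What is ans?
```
Trace:
  elem=0
  elem=1
  elem=2
  elem=3
  elem=4
  ans=[0, 4]

Final answer: [0, 4]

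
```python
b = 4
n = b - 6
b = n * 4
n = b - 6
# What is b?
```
Trace:
  b=4
  b=4, n=-2
  b=-8, n=-2
  b=-8, n=-14

Final answer: -8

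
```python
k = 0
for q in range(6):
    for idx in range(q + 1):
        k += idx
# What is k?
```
Trace:
  k=0
  k=0, q=0, idx=0
  k=0, q=1, idx=0
  k=1, q=1, idx=1
  k=1, q=2, idx=0
  k=2, q=2, idx=1
  k=4, q=2, idx=2
  k=4, q=3, idx=0
  k=5, q=3, idx=1
  k=7, q=3, idx=2
  k=10, q=3, idx=3
  k=10, q=4, idx=0
  k=11, q=4, idx=1
  k=13, q=4, idx=2
  k=16, q=4, idx=3
  k=20, q=4, idx=4
  k=20, q=5, idx=0
  k=21, q=5, idx=1
  k=23, q=5, idx=2
  k=26, q=5, idx=3
  k=30, q=5, idx=4
  k=35, q=5, idx=5

Final answer: 35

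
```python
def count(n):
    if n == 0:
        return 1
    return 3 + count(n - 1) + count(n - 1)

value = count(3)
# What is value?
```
Call trace (a repeated sub-call is expanded the first time; later identical calls just restate its return value):
count(n=3)
  count(n=2)
    count(n=1)
      count(n=0)
      -> return 1
      count(n=0)
      -> return 1
    -> return 5
    count(n=1) -> return 5  (same call as traced above)
  -> return 13
  count(n=2) -> return 13  (same call as traced above)
-> return 29

Final answer: 29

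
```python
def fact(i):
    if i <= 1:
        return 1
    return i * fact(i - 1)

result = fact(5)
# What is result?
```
Call trace:
fact(i=5)
  fact(i=4)
    fact(i=3)
      fact(i=2)
        fact(i=1)
        -> return 1
      -> return 2
    -> return 6
  -> return 24
-> return 120

Final answer: 120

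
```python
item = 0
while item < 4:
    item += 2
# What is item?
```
Trace:
  item=0
  item=2
  item=4

Final answer: 4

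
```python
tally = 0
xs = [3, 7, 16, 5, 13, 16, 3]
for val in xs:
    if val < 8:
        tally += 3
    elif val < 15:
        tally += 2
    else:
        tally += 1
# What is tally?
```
Trace:
  tally=0
  tally=3, val=3
  tally=6, val=7
  tally=7, val=16
  tally=10, val=5
  tally=12, val=13
  tally=13, val=16
  tally=16, val=3

Final answer: 16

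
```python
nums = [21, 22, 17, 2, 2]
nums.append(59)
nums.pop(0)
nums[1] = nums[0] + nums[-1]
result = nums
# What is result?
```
Trace:
  nums=[21, 22, 17, 2, 2]
  nums=[21, 22, 17, 2, 2, 59]
  nums=[22, 17, 2, 2, 59]
  nums=[22, 81, 2, 2, 59]
  nums=[22, 81, 2, 2, 59], result=[22, 81, 2, 2, 59]

Final answer: [22, 81, 2, 2, 59]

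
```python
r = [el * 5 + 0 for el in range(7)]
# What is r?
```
Trace:
  el=0
  el=1
  el=2
  el=3
  el=4
  el=5
  el=6
  r=[0, 5, 10, 15, 20, 25, 30]

Final answer: [0, 5, 10, 15, 20, 25, 30]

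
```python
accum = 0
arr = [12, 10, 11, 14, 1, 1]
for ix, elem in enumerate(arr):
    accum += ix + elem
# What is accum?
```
Trace:
  accum=0
  accum=12, ix=0, elem=12
  accum=23, ix=1, elem=10
  accum=36, ix=2, elem=11
  accum=53, ix=3, elem=14
  accum=58, ix=4, elem=1
  accum=64, ix=5, elem=1

Final answer: 64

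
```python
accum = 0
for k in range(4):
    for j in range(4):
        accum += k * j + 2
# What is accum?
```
Trace:
  accum=0
  accum=2, k=0, j=0
  accum=4, k=0, j=1
  accum=6, k=0, j=2
  accum=8, k=0, j=3
  accum=10, k=1, j=0
  accum=13, k=1, j=1
  accum=17, k=1, j=2
  accum=22, k=1, j=3
  accum=24, k=2, j=0
  accum=28, k=2, j=1
  accum=34, k=2, j=2
  accum=42, k=2, j=3
  accum=44, k=3, j=0
  accum=49, k=3, j=1
  accum=57, k=3, j=2
  accum=68, k=3, j=3

Final answer: 68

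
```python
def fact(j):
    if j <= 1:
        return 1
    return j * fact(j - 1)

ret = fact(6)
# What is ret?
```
Call trace:
fact(j=6)
  fact(j=5)
    fact(j=4)
      fact(j=3)
        fact(j=2)
          fact(j=1)
          -> return 1
        -> return 2
      -> return 6
    -> return 24
  -> return 120
-> return 720

Final answer: 720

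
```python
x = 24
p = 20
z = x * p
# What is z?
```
Trace:
  x=24
  x=24, p=20
  x=24, p=20, z=480

Final answer: 480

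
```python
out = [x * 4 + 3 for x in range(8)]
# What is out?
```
Trace:
  x=0
  x=1
  x=2
  x=3
  x=4
  x=5
  x=6
  x=7
  out=[3, 7, 11, 15, 19, 23, 27, 31]

Final answer: [3, 7, 11, 15, 19, 23, 27, 31]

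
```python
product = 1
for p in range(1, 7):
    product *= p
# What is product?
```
Trace:
  product=1
  product=1, p=1
  product=2, p=2
  product=6, p=3
  product=24, p=4
  product=120, p=5
  product=720, p=6

Final answer: 720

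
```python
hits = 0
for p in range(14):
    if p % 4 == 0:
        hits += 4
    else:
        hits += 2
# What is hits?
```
Trace:
  hits=0
  hits=4, p=0
  hits=6, p=1
  hits=8, p=2
  hits=10, p=3
  hits=14, p=4
  hits=16, p=5
  hits=18, p=6
  hits=20, p=7
  hits=24, p=8
  hits=26, p=9
  hits=28, p=10
  hits=30, p=11
  hits=34, p=12
  hits=36, p=13

Final answer: 36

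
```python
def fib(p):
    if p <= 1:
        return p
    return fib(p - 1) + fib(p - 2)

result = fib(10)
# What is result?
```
Call trace (a repeated sub-call is expanded the first time; later identical calls just restate its return value):
fib(p=10)
  fib(p=9)
    fib(p=8)
      fib(p=7)
        fib(p=6)
          fib(p=5)
            fib(p=4)
              fib(p=3)
                fib(p=2)
                  fib(p=1)
                  -> return 1
                  fib(p=0)
                  -> return 0
                -> return 1
                fib(p=1)
                -> return 1
              -> return 2
              fib(p=2) -> return 1  (same call as traced above)
            -> return 3
            fib(p=3) -> return 2  (same call as traced above)
          -> return 5
          fib(p=4) -> return 3  (same call as traced above)
        -> return 8
        fib(p=5) -> return 5  (same call as traced above)
      -> return 13
      fib(p=6) -> return 8  (same call as traced above)
    -> return 21
    fib(p=7) -> return 13  (same call as traced above)
  -> return 34
  fib(p=8) -> return 21  (same call as traced above)
-> return 55

Final answer: 55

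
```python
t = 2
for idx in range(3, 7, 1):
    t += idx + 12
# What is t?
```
Trace:
  t=2
  t=17, idx=3
  t=33, idx=4
  t=50, idx=5
  t=68, idx=6

Final answer: 68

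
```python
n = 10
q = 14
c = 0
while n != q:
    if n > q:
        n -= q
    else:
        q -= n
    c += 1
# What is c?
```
Trace:
  n=10
  n=10, q=14
  n=10, q=14, c=0
  n=10, q=4, c=1
  n=6, q=4, c=2
  n=2, q=4, c=3
  n=2, q=2, c=4

Final answer: 4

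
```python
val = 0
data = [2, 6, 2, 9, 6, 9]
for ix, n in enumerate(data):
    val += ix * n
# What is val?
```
Trace:
  val=0
  val=0, ix=0, n=2
  val=6, ix=1, n=6
  val=10, ix=2, n=2
  val=37, ix=3, n=9
  val=61, ix=4, n=6
  val=106, ix=5, n=9

Final answer: 106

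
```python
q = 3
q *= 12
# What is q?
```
Trace:
  q=3
  q=36

Final answer: 36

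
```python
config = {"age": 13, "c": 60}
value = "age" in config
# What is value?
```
Trace:
  config={'age': 13, 'c': 60}
  config={'age': 13, 'c': 60}, value=True

Final answer: True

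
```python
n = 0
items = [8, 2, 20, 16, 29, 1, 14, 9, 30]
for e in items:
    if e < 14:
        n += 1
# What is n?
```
Trace:
  n=0
  n=1, e=8
  n=2, e=2
  n=2, e=20
  n=2, e=16
  n=2, e=29
  n=3, e=1
  n=3, e=14
  n=4, e=9
  n=4, e=30

Final answer: 4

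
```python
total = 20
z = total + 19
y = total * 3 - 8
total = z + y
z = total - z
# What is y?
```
Trace:
  total=20
  total=20, z=39
  total=20, z=39, y=52
  total=91, z=39, y=52
  total=91, z=52, y=52

Final answer: 52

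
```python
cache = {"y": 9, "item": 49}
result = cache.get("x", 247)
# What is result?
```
Trace:
  cache={'y': 9, 'item': 49}
  cache={'y': 9, 'item': 49}, result=247

Final answer: 247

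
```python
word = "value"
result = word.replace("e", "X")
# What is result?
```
Trace:
  word='value'
  word='value', result='valuX'

Final answer: 'valuX'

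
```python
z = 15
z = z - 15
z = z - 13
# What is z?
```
Trace:
  z=15
  z=0
  z=-13

Final answer: -13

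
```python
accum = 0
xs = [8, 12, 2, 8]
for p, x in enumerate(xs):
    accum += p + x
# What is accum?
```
Trace:
  accum=0
  accum=8, p=0, x=8
  accum=21, p=1, x=12
  accum=25, p=2, x=2
  accum=36, p=3, x=8

Final answer: 36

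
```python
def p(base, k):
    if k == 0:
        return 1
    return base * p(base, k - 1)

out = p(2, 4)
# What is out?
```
Call trace:
p(base=2, k=4)
  p(base=2, k=3)
    p(base=2, k=2)
      p(base=2, k=1)
        p(base=2, k=0)
        -> return 1
      -> return 2
    -> return 4
  -> return 8
-> return 16

Final answer: 16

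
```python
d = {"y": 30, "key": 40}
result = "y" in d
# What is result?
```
Trace:
  d={'y': 30, 'key': 40}
  d={'y': 30, 'key': 40}, result=True

Final answer: True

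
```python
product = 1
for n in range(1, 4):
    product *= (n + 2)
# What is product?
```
Trace:
  product=1
  product=3, n=1
  product=12, n=2
  product=60, n=3

Final answer: 60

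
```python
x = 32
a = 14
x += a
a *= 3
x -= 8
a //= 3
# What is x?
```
Trace:
  x=32
  x=32, a=14
  x=46, a=14
  x=46, a=42
  x=38, a=42
  x=38, a=14

Final answer: 38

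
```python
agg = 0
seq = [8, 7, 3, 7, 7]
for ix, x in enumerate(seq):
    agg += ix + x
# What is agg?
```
Trace:
  agg=0
  agg=8, ix=0, x=8
  agg=16, ix=1, x=7
  agg=21, ix=2, x=3
  agg=31, ix=3, x=7
  agg=42, ix=4, x=7

Final answer: 42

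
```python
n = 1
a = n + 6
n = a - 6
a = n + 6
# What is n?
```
Trace:
  n=1
  n=1, a=7
  n=1, a=7
  n=1, a=7

Final answer: 1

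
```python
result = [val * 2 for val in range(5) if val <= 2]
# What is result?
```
Trace:
  val=0
  val=1
  val=2
  val=3
  val=4
  result=[0, 2, 4]

Final answer: [0, 2, 4]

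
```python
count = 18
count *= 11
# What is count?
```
Trace:
  count=18
  count=198

Final answer: 198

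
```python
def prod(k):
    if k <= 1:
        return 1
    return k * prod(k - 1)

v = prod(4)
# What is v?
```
Call trace:
prod(k=4)
  prod(k=3)
    prod(k=2)
      prod(k=1)
      -> return 1
    -> return 2
  -> return 6
-> return 24

Final answer: 24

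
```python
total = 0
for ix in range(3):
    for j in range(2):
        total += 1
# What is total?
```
Trace:
  total=0
  total=1, ix=0, j=0
  total=2, ix=0, j=1
  total=3, ix=1, j=0
  total=4, ix=1, j=1
  total=5, ix=2, j=0
  total=6, ix=2, j=1

Final answer: 6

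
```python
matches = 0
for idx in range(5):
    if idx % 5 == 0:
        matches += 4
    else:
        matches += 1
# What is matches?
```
Trace:
  matches=0
  matches=4, idx=0
  matches=5, idx=1
  matches=6, idx=2
  matches=7, idx=3
  matches=8, idx=4

Final answer: 8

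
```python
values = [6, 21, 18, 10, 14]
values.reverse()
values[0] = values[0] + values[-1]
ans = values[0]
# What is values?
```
Trace:
  values=[6, 21, 18, 10, 14]
  values=[14, 10, 18, 21, 6]
  values=[20, 10, 18, 21, 6]
  values=[20, 10, 18, 21, 6], ans=20

Final answer: [20, 10, 18, 21, 6]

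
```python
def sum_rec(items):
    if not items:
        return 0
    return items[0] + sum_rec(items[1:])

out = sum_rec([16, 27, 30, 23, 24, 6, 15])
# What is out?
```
Call trace:
sum_rec(items=[16, 27, 30, 23, 24, 6, 15])
  sum_rec(items=[27, 30, 23, 24, 6, 15])
    sum_rec(items=[30, 23, 24, 6, 15])
      sum_rec(items=[23, 24, 6, 15])
        sum_rec(items=[24, 6, 15])
          sum_rec(items=[6, 15])
            sum_rec(items=[15])
              sum_rec(items=[])
              -> return 0
            -> return 15
          -> return 21
        -> return 45
      -> return 68
    -> return 98
  -> return 125
-> return 141

Final answer: 141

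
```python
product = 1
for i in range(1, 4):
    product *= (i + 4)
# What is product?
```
Trace:
  product=1
  product=5, i=1
  product=30, i=2
  product=210, i=3

Final answer: 210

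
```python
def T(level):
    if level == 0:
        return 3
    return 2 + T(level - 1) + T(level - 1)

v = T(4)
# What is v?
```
Call trace (a repeated sub-call is expanded the first time; later identical calls just restate its return value):
T(level=4)
  T(level=3)
    T(level=2)
      T(level=1)
        T(level=0)
        -> return 3
        T(level=0)
        -> return 3
      -> return 8
      T(level=1) -> return 8  (same call as traced above)
    -> return 18
    T(level=2) -> return 18  (same call as traced above)
  -> return 38
  T(level=3) -> return 38  (same call as traced above)
-> return 78

Final answer: 78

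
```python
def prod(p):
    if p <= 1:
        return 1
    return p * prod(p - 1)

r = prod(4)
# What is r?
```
Call trace:
prod(p=4)
  prod(p=3)
    prod(p=2)
      prod(p=1)
      -> return 1
    -> return 2
  -> return 6
-> return 24

Final answer: 24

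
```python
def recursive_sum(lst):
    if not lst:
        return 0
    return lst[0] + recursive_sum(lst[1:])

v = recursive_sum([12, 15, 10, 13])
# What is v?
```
Call trace:
recursive_sum(lst=[12, 15, 10, 13])
  recursive_sum(lst=[15, 10, 13])
    recursive_sum(lst=[10, 13])
      recursive_sum(lst=[13])
        recursive_sum(lst=[])
        -> return 0
      -> return 13
    -> return 23
  -> return 38
-> return 50

Final answer: 50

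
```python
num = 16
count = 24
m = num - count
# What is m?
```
Trace:
  num=16
  num=16, count=24
  num=16, count=24, m=-8

Final answer: -8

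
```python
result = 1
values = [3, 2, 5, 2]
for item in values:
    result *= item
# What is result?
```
Trace:
  result=1
  result=3, item=3
  result=6, item=2
  result=30, item=5
  result=60, item=2

Final answer: 60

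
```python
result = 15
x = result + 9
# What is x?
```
Trace:
  result=15
  result=15, x=24

Final answer: 24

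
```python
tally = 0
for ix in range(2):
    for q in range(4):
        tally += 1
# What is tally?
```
Trace:
  tally=0
  tally=1, ix=0, q=0
  tally=2, ix=0, q=1
  tally=3, ix=0, q=2
  tally=4, ix=0, q=3
  tally=5, ix=1, q=0
  tally=6, ix=1, q=1
  tally=7, ix=1, q=2
  tally=8, ix=1, q=3

Final answer: 8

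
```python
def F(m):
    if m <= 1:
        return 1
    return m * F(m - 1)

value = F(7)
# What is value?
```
Call trace:
F(m=7)
  F(m=6)
    F(m=5)
      F(m=4)
        F(m=3)
          F(m=2)
            F(m=1)
            -> return 1
          -> return 2
        -> return 6
      -> return 24
    -> return 120
  -> return 720
-> return 5040

Final answer: 5040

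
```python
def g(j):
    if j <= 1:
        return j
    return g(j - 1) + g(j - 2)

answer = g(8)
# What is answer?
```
Call trace (a repeated sub-call is expanded the first time; later identical calls just restate its return value):
g(j=8)
  g(j=7)
    g(j=6)
      g(j=5)
        g(j=4)
          g(j=3)
            g(j=2)
              g(j=1)
              -> return 1
              g(j=0)
              -> return 0
            -> return 1
            g(j=1)
            -> return 1
          -> return 2
          g(j=2) -> return 1  (same call as traced above)
        -> return 3
        g(j=3) -> return 2  (same call as traced above)
      -> return 5
      g(j=4) -> return 3  (same call as traced above)
    -> return 8
    g(j=5) -> return 5  (same call as traced above)
  -> return 13
  g(j=6) -> return 8  (same call as traced above)
-> return 21

Final answer: 21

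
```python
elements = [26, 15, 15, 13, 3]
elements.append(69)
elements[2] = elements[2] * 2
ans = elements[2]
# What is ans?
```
Trace:
  elements=[26, 15, 15, 13, 3]
  elements=[26, 15, 15, 13, 3, 69]
  elements=[26, 15, 30, 13, 3, 69]
  elements=[26, 15, 30, 13, 3, 69], ans=30

Final answer: 30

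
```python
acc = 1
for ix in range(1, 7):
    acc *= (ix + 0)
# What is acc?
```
Trace:
  acc=1
  acc=1, ix=1
  acc=2, ix=2
  acc=6, ix=3
  acc=24, ix=4
  acc=120, ix=5
  acc=720, ix=6

Final answer: 720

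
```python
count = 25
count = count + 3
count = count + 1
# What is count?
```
Trace:
  count=25
  count=28
  count=29

Final answer: 29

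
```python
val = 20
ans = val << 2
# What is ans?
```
Trace:
  val=20
  val=20, ans=80

Final answer: 80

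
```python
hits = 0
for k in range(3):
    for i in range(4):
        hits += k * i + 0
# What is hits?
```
Trace:
  hits=0
  hits=0, k=0, i=0
  hits=0, k=0, i=1
  hits=0, k=0, i=2
  hits=0, k=0, i=3
  hits=0, k=1, i=0
  hits=1, k=1, i=1
  hits=3, k=1, i=2
  hits=6, k=1, i=3
  hits=6, k=2, i=0
  hits=8, k=2, i=1
  hits=12, k=2, i=2
  hits=18, k=2, i=3

Final answer: 18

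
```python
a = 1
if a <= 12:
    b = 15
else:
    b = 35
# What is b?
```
Trace:
  a=1
  a=1, b=15

Final answer: 15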